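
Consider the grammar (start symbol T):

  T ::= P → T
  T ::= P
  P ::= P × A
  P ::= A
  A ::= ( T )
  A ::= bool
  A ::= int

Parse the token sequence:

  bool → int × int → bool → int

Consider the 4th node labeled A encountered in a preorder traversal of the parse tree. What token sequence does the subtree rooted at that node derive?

bool

[T [P [A bool]] → [T [P [P [A int]] × [A int]] → [T [P [A bool]] → [T [P [A int]]]]]]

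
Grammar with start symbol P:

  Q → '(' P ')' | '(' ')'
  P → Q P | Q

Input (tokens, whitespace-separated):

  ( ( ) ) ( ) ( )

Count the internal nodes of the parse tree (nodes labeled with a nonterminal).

8

[P [Q ( [P [Q ( )]] )] [P [Q ( )] [P [Q ( )]]]]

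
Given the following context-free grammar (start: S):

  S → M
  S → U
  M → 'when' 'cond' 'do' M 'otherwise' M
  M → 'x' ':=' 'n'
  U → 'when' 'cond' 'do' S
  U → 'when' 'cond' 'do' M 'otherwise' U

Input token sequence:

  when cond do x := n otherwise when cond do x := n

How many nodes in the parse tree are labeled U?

[S [U when cond do [M x := n] otherwise [U when cond do [S [M x := n]]]]]

2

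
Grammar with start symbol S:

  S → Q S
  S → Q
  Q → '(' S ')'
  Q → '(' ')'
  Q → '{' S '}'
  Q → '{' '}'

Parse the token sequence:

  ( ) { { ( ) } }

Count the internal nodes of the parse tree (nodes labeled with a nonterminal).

[S [Q ( )] [S [Q { [S [Q { [S [Q ( )]] }]] }]]]

8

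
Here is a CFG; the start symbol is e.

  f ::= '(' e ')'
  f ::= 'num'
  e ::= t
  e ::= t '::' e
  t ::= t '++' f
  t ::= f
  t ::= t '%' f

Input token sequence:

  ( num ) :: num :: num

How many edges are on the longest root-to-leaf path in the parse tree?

6

[e [t [f ( [e [t [f num]]] )]] :: [e [t [f num]] :: [e [t [f num]]]]]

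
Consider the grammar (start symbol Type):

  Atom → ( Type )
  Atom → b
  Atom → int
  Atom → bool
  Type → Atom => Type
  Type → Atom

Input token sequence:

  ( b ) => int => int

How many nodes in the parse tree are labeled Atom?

4

[Type [Atom ( [Type [Atom b]] )] => [Type [Atom int] => [Type [Atom int]]]]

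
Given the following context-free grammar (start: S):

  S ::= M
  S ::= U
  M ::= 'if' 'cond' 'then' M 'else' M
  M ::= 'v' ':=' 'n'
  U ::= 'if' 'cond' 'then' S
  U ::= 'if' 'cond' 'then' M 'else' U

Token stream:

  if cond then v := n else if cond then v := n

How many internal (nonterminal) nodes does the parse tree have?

6

[S [U if cond then [M v := n] else [U if cond then [S [M v := n]]]]]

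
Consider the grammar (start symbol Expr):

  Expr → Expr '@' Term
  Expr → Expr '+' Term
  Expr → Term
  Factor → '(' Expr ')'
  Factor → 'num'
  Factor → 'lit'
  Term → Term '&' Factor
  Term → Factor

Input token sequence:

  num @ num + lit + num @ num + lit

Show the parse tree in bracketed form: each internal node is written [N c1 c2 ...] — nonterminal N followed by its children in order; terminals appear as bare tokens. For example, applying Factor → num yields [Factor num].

Expr
Expr + Term
Expr @ Term + Term
Expr + Term @ Term + Term
Expr + Term + Term @ Term + Term
Expr @ Term + Term + Term @ Term + Term
Term @ Term + Term + Term @ Term + Term
Factor @ Term + Term + Term @ Term + Term
num @ Term + Term + Term @ Term + Term
num @ Factor + Term + Term @ Term + Term
num @ num + Term + Term @ Term + Term
num @ num + Factor + Term @ Term + Term
num @ num + lit + Term @ Term + Term
num @ num + lit + Factor @ Term + Term
num @ num + lit + num @ Term + Term
num @ num + lit + num @ Factor + Term
num @ num + lit + num @ num + Term
num @ num + lit + num @ num + Factor
num @ num + lit + num @ num + lit

[Expr [Expr [Expr [Expr [Expr [Expr [Term [Factor num]]] @ [Term [Factor num]]] + [Term [Factor lit]]] + [Term [Factor num]]] @ [Term [Factor num]]] + [Term [Factor lit]]]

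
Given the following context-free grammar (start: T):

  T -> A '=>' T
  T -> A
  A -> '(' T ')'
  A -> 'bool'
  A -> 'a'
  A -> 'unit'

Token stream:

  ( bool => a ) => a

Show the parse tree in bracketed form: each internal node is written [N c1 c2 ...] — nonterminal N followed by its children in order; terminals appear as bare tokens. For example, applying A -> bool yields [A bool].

[T [A ( [T [A bool] => [T [A a]]] )] => [T [A a]]]

T
A => T
( T ) => T
( A => T ) => T
( bool => T ) => T
( bool => A ) => T
( bool => a ) => T
( bool => a ) => A
( bool => a ) => a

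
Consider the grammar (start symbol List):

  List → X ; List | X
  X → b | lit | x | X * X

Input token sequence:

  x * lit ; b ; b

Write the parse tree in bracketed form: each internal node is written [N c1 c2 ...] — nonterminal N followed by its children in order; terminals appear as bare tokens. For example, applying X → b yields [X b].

List
X ; List
X * X ; List
x * X ; List
x * lit ; List
x * lit ; X ; List
x * lit ; b ; List
x * lit ; b ; X
x * lit ; b ; b

[List [X [X x] * [X lit]] ; [List [X b] ; [List [X b]]]]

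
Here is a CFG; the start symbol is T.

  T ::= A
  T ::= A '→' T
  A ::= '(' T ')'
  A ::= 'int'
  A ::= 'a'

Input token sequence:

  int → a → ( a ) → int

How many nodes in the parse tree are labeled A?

5

[T [A int] → [T [A a] → [T [A ( [T [A a]] )] → [T [A int]]]]]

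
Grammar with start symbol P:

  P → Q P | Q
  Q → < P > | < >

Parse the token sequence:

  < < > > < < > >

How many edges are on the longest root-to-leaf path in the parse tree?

[P [Q < [P [Q < >]] >] [P [Q < [P [Q < >]] >]]]

5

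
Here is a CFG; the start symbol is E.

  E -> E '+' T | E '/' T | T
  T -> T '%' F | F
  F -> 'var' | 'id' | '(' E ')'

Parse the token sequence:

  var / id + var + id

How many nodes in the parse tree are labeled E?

[E [E [E [E [T [F var]]] / [T [F id]]] + [T [F var]]] + [T [F id]]]

4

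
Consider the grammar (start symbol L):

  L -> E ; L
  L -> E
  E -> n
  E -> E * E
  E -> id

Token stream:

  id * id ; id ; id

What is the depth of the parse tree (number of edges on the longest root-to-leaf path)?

[L [E [E id] * [E id]] ; [L [E id] ; [L [E id]]]]

4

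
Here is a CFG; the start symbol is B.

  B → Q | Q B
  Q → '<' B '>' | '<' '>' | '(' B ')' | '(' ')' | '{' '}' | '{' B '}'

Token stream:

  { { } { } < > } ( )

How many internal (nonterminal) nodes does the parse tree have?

[B [Q { [B [Q { }] [B [Q { }] [B [Q < >]]]] }] [B [Q ( )]]]

10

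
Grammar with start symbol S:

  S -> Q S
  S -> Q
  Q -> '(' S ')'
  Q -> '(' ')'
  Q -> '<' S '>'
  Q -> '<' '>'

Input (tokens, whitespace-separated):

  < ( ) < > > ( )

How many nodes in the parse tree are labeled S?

4

[S [Q < [S [Q ( )] [S [Q < >]]] >] [S [Q ( )]]]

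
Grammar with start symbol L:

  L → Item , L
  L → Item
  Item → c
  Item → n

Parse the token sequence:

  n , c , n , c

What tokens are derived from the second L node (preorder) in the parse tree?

c , n , c

[L [Item n] , [L [Item c] , [L [Item n] , [L [Item c]]]]]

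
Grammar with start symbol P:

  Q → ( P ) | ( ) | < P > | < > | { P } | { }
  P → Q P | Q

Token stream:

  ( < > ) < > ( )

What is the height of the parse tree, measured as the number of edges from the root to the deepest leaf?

4

[P [Q ( [P [Q < >]] )] [P [Q < >] [P [Q ( )]]]]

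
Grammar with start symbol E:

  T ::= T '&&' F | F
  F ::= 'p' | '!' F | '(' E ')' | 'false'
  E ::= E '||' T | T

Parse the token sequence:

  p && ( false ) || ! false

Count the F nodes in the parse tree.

5

[E [E [T [T [F p]] && [F ( [E [T [F false]]] )]]] || [T [F ! [F false]]]]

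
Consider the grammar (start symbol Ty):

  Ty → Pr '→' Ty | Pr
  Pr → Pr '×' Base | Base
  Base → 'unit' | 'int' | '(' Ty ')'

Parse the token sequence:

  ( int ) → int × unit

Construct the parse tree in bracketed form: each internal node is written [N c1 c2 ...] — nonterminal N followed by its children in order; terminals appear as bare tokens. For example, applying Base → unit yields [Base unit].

[Ty [Pr [Base ( [Ty [Pr [Base int]]] )]] → [Ty [Pr [Pr [Base int]] × [Base unit]]]]

Ty
Pr → Ty
Base → Ty
( Ty ) → Ty
( Pr ) → Ty
( Base ) → Ty
( int ) → Ty
( int ) → Pr
( int ) → Pr × Base
( int ) → Base × Base
( int ) → int × Base
( int ) → int × unit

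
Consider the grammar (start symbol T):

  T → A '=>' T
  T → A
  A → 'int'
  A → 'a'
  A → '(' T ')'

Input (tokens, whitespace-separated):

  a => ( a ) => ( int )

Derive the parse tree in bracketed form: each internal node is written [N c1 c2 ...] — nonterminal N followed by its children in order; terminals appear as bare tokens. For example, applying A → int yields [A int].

[T [A a] => [T [A ( [T [A a]] )] => [T [A ( [T [A int]] )]]]]

T
A => T
a => T
a => A => T
a => ( T ) => T
a => ( A ) => T
a => ( a ) => T
a => ( a ) => A
a => ( a ) => ( T )
a => ( a ) => ( A )
a => ( a ) => ( int )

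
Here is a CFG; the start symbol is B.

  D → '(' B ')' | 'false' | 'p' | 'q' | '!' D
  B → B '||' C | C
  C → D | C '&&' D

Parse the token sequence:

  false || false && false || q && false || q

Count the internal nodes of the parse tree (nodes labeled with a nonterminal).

16

[B [B [B [B [C [D false]]] || [C [C [D false]] && [D false]]] || [C [C [D q]] && [D false]]] || [C [D q]]]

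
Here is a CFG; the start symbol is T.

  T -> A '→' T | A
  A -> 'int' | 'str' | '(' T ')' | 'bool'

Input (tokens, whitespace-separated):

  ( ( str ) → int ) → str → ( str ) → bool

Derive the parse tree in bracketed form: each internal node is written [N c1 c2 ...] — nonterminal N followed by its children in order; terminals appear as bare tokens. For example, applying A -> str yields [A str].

[T [A ( [T [A ( [T [A str]] )] → [T [A int]]] )] → [T [A str] → [T [A ( [T [A str]] )] → [T [A bool]]]]]

T
A → T
( T ) → T
( A → T ) → T
( ( T ) → T ) → T
( ( A ) → T ) → T
( ( str ) → T ) → T
( ( str ) → A ) → T
( ( str ) → int ) → T
( ( str ) → int ) → A → T
( ( str ) → int ) → str → T
( ( str ) → int ) → str → A → T
( ( str ) → int ) → str → ( T ) → T
( ( str ) → int ) → str → ( A ) → T
( ( str ) → int ) → str → ( str ) → T
( ( str ) → int ) → str → ( str ) → A
( ( str ) → int ) → str → ( str ) → bool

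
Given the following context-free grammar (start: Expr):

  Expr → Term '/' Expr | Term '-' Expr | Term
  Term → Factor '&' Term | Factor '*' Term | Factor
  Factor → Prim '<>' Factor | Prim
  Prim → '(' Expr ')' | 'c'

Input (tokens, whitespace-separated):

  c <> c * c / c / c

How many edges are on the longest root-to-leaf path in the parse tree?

[Expr [Term [Factor [Prim c] <> [Factor [Prim c]]] * [Term [Factor [Prim c]]]] / [Expr [Term [Factor [Prim c]]] / [Expr [Term [Factor [Prim c]]]]]]

6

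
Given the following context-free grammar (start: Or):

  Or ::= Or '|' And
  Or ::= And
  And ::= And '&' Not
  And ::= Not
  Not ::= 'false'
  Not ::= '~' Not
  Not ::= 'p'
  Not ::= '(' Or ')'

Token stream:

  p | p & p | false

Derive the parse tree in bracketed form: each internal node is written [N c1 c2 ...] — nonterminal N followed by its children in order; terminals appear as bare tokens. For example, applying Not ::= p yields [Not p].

Or
Or | And
Or | And | And
And | And | And
Not | And | And
p | And | And
p | And & Not | And
p | Not & Not | And
p | p & Not | And
p | p & p | And
p | p & p | Not
p | p & p | false

[Or [Or [Or [And [Not p]]] | [And [And [Not p]] & [Not p]]] | [And [Not false]]]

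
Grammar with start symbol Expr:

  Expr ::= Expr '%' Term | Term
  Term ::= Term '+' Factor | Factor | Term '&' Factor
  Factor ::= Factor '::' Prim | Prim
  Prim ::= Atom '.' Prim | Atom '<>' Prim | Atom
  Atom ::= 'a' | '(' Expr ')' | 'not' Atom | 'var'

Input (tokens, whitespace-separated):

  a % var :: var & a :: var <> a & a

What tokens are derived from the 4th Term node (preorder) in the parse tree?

var :: var

[Expr [Expr [Term [Factor [Prim [Atom a]]]]] % [Term [Term [Term [Factor [Factor [Prim [Atom var]]] :: [Prim [Atom var]]]] & [Factor [Factor [Prim [Atom a]]] :: [Prim [Atom var] <> [Prim [Atom a]]]]] & [Factor [Prim [Atom a]]]]]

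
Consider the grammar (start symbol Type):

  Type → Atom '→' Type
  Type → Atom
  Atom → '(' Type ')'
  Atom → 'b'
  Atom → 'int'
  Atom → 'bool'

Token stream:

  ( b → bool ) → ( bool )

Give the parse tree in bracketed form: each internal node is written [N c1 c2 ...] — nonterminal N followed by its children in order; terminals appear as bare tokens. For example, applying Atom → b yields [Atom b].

[Type [Atom ( [Type [Atom b] → [Type [Atom bool]]] )] → [Type [Atom ( [Type [Atom bool]] )]]]

Type
Atom → Type
( Type ) → Type
( Atom → Type ) → Type
( b → Type ) → Type
( b → Atom ) → Type
( b → bool ) → Type
( b → bool ) → Atom
( b → bool ) → ( Type )
( b → bool ) → ( Atom )
( b → bool ) → ( bool )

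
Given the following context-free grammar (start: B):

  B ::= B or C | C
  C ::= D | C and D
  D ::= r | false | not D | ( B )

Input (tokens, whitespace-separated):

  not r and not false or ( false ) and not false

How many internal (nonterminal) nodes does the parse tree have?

16

[B [B [C [C [D not [D r]]] and [D not [D false]]]] or [C [C [D ( [B [C [D false]]] )]] and [D not [D false]]]]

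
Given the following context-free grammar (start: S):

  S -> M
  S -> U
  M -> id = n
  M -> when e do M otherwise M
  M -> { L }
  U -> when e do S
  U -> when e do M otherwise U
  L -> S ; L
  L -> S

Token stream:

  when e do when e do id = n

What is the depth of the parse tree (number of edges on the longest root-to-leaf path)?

6

[S [U when e do [S [U when e do [S [M id = n]]]]]]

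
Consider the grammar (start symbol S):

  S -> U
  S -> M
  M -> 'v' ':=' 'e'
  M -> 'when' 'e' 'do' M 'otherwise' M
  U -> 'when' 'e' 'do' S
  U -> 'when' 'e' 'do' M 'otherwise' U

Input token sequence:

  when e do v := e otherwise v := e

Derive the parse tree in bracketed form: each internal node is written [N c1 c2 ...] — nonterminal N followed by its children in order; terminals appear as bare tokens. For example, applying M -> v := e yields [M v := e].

[S [M when e do [M v := e] otherwise [M v := e]]]

S
M
when e do M otherwise M
when e do v := e otherwise M
when e do v := e otherwise v := e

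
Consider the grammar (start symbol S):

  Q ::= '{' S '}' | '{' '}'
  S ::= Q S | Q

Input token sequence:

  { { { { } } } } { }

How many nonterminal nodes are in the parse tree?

10

[S [Q { [S [Q { [S [Q { [S [Q { }]] }]] }]] }] [S [Q { }]]]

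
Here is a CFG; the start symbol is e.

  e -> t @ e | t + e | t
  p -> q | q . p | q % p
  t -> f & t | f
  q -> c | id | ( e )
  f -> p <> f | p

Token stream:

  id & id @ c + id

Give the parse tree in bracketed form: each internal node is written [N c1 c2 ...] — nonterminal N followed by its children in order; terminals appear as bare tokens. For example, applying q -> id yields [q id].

e
t @ e
f & t @ e
p & t @ e
q & t @ e
id & t @ e
id & f @ e
id & p @ e
id & q @ e
id & id @ e
id & id @ t + e
id & id @ f + e
id & id @ p + e
id & id @ q + e
id & id @ c + e
id & id @ c + t
id & id @ c + f
id & id @ c + p
id & id @ c + q
id & id @ c + id

[e [t [f [p [q id]]] & [t [f [p [q id]]]]] @ [e [t [f [p [q c]]]] + [e [t [f [p [q id]]]]]]]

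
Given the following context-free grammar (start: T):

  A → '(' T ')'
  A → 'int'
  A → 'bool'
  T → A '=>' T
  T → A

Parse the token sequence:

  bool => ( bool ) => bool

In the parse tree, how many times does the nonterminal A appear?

[T [A bool] => [T [A ( [T [A bool]] )] => [T [A bool]]]]

4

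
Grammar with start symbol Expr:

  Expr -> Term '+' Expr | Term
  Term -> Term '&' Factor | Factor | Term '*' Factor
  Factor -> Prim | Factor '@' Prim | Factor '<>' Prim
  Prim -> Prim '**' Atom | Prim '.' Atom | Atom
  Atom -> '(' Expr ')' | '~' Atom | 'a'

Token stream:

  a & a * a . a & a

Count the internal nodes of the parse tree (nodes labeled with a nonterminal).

[Expr [Term [Term [Term [Term [Factor [Prim [Atom a]]]] & [Factor [Prim [Atom a]]]] * [Factor [Prim [Prim [Atom a]] . [Atom a]]]] & [Factor [Prim [Atom a]]]]]

19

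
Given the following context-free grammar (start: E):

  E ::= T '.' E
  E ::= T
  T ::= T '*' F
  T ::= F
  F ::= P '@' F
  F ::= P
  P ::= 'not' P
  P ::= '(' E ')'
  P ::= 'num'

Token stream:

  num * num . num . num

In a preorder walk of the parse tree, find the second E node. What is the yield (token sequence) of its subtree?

num . num

[E [T [T [F [P num]]] * [F [P num]]] . [E [T [F [P num]]] . [E [T [F [P num]]]]]]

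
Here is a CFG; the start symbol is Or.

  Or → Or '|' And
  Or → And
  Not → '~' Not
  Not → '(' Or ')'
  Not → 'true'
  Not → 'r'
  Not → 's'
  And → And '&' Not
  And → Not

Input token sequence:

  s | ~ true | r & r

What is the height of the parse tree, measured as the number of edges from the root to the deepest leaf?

[Or [Or [Or [And [Not s]]] | [And [Not ~ [Not true]]]] | [And [And [Not r]] & [Not r]]]

5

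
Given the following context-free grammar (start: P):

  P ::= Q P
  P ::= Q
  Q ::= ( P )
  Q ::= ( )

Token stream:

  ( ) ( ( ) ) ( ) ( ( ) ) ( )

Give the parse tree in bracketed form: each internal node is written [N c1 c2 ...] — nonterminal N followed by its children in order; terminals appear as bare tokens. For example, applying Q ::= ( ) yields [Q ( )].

[P [Q ( )] [P [Q ( [P [Q ( )]] )] [P [Q ( )] [P [Q ( [P [Q ( )]] )] [P [Q ( )]]]]]]

P
Q P
( ) P
( ) Q P
( ) ( P ) P
( ) ( Q ) P
( ) ( ( ) ) P
( ) ( ( ) ) Q P
( ) ( ( ) ) ( ) P
( ) ( ( ) ) ( ) Q P
( ) ( ( ) ) ( ) ( P ) P
( ) ( ( ) ) ( ) ( Q ) P
( ) ( ( ) ) ( ) ( ( ) ) P
( ) ( ( ) ) ( ) ( ( ) ) Q
( ) ( ( ) ) ( ) ( ( ) ) ( )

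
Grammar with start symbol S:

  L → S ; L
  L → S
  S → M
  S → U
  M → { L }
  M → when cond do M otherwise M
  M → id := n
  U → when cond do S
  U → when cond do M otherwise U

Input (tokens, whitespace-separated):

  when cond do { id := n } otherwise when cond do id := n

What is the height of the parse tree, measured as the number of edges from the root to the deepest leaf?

[S [U when cond do [M { [L [S [M id := n]]] }] otherwise [U when cond do [S [M id := n]]]]]

6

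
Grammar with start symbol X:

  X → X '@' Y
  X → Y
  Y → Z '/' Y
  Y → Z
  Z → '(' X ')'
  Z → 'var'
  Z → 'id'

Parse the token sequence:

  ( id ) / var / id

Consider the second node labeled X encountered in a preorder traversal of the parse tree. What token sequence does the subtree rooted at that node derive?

[X [Y [Z ( [X [Y [Z id]]] )] / [Y [Z var] / [Y [Z id]]]]]

id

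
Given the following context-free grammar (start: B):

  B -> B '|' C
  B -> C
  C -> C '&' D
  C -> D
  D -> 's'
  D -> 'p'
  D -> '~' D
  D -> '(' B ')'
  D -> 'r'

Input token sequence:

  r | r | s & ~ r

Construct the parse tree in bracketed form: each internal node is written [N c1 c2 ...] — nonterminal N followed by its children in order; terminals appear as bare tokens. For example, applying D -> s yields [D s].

[B [B [B [C [D r]]] | [C [D r]]] | [C [C [D s]] & [D ~ [D r]]]]

B
B | C
B | C | C
C | C | C
D | C | C
r | C | C
r | D | C
r | r | C
r | r | C & D
r | r | D & D
r | r | s & D
r | r | s & ~ D
r | r | s & ~ r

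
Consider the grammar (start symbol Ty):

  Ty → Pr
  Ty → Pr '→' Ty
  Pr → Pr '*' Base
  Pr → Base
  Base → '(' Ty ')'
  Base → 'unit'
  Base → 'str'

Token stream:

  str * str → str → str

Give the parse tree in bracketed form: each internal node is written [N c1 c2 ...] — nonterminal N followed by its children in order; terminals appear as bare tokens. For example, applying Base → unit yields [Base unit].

Ty
Pr → Ty
Pr * Base → Ty
Base * Base → Ty
str * Base → Ty
str * str → Ty
str * str → Pr → Ty
str * str → Base → Ty
str * str → str → Ty
str * str → str → Pr
str * str → str → Base
str * str → str → str

[Ty [Pr [Pr [Base str]] * [Base str]] → [Ty [Pr [Base str]] → [Ty [Pr [Base str]]]]]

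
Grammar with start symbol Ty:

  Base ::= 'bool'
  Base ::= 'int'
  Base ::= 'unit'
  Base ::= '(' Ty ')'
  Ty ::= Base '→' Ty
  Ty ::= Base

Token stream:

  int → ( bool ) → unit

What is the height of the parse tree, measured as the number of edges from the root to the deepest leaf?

[Ty [Base int] → [Ty [Base ( [Ty [Base bool]] )] → [Ty [Base unit]]]]

5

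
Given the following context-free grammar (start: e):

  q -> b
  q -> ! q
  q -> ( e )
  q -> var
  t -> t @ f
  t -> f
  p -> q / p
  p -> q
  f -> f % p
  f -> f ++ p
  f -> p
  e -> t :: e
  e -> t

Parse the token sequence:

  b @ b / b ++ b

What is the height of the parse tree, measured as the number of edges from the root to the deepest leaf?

[e [t [t [f [p [q b]]]] @ [f [f [p [q b] / [p [q b]]]] ++ [p [q b]]]]]

7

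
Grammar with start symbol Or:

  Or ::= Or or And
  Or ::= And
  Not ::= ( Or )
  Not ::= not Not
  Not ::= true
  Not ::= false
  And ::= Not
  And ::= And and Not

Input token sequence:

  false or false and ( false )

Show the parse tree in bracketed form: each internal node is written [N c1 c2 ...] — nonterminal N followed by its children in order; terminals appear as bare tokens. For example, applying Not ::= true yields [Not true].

[Or [Or [And [Not false]]] or [And [And [Not false]] and [Not ( [Or [And [Not false]]] )]]]

Or
Or or And
And or And
Not or And
false or And
false or And and Not
false or Not and Not
false or false and Not
false or false and ( Or )
false or false and ( And )
false or false and ( Not )
false or false and ( false )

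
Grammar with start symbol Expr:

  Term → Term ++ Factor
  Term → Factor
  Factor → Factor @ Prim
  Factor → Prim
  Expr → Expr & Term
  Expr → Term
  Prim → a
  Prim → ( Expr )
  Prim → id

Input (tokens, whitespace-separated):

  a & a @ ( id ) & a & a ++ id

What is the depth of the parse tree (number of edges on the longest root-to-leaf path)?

10

[Expr [Expr [Expr [Expr [Term [Factor [Prim a]]]] & [Term [Factor [Factor [Prim a]] @ [Prim ( [Expr [Term [Factor [Prim id]]]] )]]]] & [Term [Factor [Prim a]]]] & [Term [Term [Factor [Prim a]]] ++ [Factor [Prim id]]]]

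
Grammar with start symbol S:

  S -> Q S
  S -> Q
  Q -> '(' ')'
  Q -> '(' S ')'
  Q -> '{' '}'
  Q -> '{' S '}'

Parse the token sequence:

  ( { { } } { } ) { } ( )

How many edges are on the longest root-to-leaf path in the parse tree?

[S [Q ( [S [Q { [S [Q { }]] }] [S [Q { }]]] )] [S [Q { }] [S [Q ( )]]]]

6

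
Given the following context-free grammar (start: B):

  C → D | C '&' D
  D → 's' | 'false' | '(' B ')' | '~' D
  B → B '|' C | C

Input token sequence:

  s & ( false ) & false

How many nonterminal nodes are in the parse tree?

[B [C [C [C [D s]] & [D ( [B [C [D false]]] )]] & [D false]]]

10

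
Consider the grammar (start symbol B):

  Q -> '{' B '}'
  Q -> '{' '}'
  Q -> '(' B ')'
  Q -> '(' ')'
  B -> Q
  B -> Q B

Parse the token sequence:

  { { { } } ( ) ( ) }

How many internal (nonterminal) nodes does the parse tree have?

[B [Q { [B [Q { [B [Q { }]] }] [B [Q ( )] [B [Q ( )]]]] }]]

10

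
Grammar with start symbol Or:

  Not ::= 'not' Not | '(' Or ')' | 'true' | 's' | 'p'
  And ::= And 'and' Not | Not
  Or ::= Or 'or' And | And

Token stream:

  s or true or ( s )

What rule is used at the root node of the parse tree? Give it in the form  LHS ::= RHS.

[Or [Or [Or [And [Not s]]] or [And [Not true]]] or [And [Not ( [Or [And [Not s]]] )]]]

Or ::= Or 'or' And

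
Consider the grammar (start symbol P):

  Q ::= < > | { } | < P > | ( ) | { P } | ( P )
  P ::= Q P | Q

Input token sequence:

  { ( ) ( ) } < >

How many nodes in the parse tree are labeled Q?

[P [Q { [P [Q ( )] [P [Q ( )]]] }] [P [Q < >]]]

4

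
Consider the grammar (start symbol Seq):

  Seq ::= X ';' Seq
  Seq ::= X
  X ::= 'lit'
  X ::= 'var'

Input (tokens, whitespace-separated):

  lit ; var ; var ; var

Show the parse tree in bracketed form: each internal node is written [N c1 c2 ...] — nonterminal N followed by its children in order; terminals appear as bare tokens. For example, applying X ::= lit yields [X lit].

[Seq [X lit] ; [Seq [X var] ; [Seq [X var] ; [Seq [X var]]]]]

Seq
X ; Seq
lit ; Seq
lit ; X ; Seq
lit ; var ; Seq
lit ; var ; X ; Seq
lit ; var ; var ; Seq
lit ; var ; var ; X
lit ; var ; var ; var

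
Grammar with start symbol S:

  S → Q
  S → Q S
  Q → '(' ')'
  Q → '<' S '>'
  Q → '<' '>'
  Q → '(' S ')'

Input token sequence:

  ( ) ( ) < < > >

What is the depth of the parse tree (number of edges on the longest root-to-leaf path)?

6

[S [Q ( )] [S [Q ( )] [S [Q < [S [Q < >]] >]]]]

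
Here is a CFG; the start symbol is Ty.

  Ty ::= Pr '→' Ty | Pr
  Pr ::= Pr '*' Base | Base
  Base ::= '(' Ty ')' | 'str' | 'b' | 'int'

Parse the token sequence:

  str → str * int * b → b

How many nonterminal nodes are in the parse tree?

13

[Ty [Pr [Base str]] → [Ty [Pr [Pr [Pr [Base str]] * [Base int]] * [Base b]] → [Ty [Pr [Base b]]]]]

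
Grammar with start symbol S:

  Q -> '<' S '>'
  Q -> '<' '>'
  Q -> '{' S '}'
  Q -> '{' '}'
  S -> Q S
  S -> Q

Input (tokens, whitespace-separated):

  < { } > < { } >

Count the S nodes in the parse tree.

[S [Q < [S [Q { }]] >] [S [Q < [S [Q { }]] >]]]

4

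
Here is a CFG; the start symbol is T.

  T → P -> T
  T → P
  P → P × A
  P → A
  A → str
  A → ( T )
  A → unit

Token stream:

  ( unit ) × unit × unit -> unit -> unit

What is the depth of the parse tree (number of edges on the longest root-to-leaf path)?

[T [P [P [P [A ( [T [P [A unit]]] )]] × [A unit]] × [A unit]] -> [T [P [A unit]] -> [T [P [A unit]]]]]

8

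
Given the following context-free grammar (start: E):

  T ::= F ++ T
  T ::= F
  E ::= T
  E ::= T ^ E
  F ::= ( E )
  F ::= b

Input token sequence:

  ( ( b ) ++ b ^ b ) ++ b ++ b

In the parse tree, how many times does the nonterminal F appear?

7

[E [T [F ( [E [T [F ( [E [T [F b]]] )] ++ [T [F b]]] ^ [E [T [F b]]]] )] ++ [T [F b] ++ [T [F b]]]]]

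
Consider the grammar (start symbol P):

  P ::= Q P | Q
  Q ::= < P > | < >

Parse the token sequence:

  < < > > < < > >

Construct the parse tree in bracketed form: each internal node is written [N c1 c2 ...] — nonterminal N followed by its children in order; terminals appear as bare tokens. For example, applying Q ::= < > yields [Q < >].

[P [Q < [P [Q < >]] >] [P [Q < [P [Q < >]] >]]]

P
Q P
< P > P
< Q > P
< < > > P
< < > > Q
< < > > < P >
< < > > < Q >
< < > > < < > >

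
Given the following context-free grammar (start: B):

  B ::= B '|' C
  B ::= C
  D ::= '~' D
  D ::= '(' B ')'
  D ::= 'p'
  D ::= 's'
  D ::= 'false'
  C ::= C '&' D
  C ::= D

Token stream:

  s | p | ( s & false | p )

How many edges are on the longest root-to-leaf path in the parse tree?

8

[B [B [B [C [D s]]] | [C [D p]]] | [C [D ( [B [B [C [C [D s]] & [D false]]] | [C [D p]]] )]]]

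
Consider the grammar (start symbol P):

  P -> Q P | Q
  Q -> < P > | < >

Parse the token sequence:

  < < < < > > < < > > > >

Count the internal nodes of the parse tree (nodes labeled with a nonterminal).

[P [Q < [P [Q < [P [Q < [P [Q < >]] >] [P [Q < [P [Q < >]] >]]] >]] >]]

12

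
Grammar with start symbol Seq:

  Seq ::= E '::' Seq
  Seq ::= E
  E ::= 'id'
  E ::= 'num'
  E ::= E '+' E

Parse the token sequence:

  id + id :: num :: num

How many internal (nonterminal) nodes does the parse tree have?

8

[Seq [E [E id] + [E id]] :: [Seq [E num] :: [Seq [E num]]]]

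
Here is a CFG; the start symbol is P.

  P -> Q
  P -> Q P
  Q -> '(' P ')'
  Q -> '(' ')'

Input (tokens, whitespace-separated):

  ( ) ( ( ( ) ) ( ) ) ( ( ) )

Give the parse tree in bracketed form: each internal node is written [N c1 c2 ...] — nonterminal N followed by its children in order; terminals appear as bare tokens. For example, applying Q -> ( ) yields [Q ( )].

[P [Q ( )] [P [Q ( [P [Q ( [P [Q ( )]] )] [P [Q ( )]]] )] [P [Q ( [P [Q ( )]] )]]]]

P
Q P
( ) P
( ) Q P
( ) ( P ) P
( ) ( Q P ) P
( ) ( ( P ) P ) P
( ) ( ( Q ) P ) P
( ) ( ( ( ) ) P ) P
( ) ( ( ( ) ) Q ) P
( ) ( ( ( ) ) ( ) ) P
( ) ( ( ( ) ) ( ) ) Q
( ) ( ( ( ) ) ( ) ) ( P )
( ) ( ( ( ) ) ( ) ) ( Q )
( ) ( ( ( ) ) ( ) ) ( ( ) )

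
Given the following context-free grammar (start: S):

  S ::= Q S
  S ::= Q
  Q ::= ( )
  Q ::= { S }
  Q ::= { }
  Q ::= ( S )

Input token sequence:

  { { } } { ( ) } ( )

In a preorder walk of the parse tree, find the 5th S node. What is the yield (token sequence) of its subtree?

[S [Q { [S [Q { }]] }] [S [Q { [S [Q ( )]] }] [S [Q ( )]]]]

( )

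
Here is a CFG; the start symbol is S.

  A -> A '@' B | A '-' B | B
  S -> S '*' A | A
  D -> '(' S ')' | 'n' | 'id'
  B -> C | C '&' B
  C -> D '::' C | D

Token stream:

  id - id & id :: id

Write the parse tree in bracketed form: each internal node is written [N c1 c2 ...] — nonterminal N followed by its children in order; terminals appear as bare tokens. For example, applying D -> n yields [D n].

S
A
A - B
B - B
C - B
D - B
id - B
id - C & B
id - D & B
id - id & B
id - id & C
id - id & D :: C
id - id & id :: C
id - id & id :: D
id - id & id :: id

[S [A [A [B [C [D id]]]] - [B [C [D id]] & [B [C [D id] :: [C [D id]]]]]]]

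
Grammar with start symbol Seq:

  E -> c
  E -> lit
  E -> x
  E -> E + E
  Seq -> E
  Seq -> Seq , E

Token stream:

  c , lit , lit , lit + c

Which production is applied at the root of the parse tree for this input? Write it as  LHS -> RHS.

[Seq [Seq [Seq [Seq [E c]] , [E lit]] , [E lit]] , [E [E lit] + [E c]]]

Seq -> Seq , E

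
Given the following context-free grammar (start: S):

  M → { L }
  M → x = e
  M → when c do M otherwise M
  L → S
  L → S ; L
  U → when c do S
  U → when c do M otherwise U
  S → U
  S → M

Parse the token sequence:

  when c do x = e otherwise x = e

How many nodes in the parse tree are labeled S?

[S [M when c do [M x = e] otherwise [M x = e]]]

1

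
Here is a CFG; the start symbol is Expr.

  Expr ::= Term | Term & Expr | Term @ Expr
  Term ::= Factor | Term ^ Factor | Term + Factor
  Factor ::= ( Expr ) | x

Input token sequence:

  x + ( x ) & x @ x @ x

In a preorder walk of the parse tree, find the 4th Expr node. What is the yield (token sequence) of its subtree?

x @ x

[Expr [Term [Term [Factor x]] + [Factor ( [Expr [Term [Factor x]]] )]] & [Expr [Term [Factor x]] @ [Expr [Term [Factor x]] @ [Expr [Term [Factor x]]]]]]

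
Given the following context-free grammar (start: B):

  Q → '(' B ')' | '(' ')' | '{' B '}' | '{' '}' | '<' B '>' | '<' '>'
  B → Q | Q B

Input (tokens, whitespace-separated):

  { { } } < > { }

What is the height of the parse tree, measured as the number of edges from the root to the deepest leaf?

[B [Q { [B [Q { }]] }] [B [Q < >] [B [Q { }]]]]

4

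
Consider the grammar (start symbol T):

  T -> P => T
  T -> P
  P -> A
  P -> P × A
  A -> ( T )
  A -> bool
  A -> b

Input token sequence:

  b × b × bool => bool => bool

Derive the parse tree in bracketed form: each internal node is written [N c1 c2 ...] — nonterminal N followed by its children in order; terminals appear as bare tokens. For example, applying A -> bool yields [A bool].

[T [P [P [P [A b]] × [A b]] × [A bool]] => [T [P [A bool]] => [T [P [A bool]]]]]

T
P => T
P × A => T
P × A × A => T
A × A × A => T
b × A × A => T
b × b × A => T
b × b × bool => T
b × b × bool => P => T
b × b × bool => A => T
b × b × bool => bool => T
b × b × bool => bool => P
b × b × bool => bool => A
b × b × bool => bool => bool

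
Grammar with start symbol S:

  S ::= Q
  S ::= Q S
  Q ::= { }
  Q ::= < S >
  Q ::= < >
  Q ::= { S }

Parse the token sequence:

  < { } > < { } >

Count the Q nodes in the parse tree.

[S [Q < [S [Q { }]] >] [S [Q < [S [Q { }]] >]]]

4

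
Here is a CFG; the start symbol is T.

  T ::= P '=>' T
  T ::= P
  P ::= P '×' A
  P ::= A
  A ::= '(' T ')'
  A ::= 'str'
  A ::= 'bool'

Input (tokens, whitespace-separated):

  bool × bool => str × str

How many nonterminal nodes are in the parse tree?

[T [P [P [A bool]] × [A bool]] => [T [P [P [A str]] × [A str]]]]

10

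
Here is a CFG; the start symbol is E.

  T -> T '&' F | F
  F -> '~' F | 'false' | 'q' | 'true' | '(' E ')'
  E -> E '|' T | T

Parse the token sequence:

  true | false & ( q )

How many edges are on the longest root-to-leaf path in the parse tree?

6

[E [E [T [F true]]] | [T [T [F false]] & [F ( [E [T [F q]]] )]]]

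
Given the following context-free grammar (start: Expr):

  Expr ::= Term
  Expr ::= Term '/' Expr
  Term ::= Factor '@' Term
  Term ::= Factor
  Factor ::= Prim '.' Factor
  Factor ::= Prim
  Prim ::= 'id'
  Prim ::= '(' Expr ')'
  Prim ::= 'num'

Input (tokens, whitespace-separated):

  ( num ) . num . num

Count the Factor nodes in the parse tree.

[Expr [Term [Factor [Prim ( [Expr [Term [Factor [Prim num]]]] )] . [Factor [Prim num] . [Factor [Prim num]]]]]]

4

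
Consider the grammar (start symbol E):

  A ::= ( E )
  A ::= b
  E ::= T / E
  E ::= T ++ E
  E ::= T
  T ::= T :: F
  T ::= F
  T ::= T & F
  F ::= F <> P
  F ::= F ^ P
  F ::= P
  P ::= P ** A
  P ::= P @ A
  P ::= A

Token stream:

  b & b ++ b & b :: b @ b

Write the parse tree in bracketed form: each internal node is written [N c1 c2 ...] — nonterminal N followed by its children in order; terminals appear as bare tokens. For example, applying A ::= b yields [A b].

[E [T [T [F [P [A b]]]] & [F [P [A b]]]] ++ [E [T [T [T [F [P [A b]]]] & [F [P [A b]]]] :: [F [P [P [A b]] @ [A b]]]]]]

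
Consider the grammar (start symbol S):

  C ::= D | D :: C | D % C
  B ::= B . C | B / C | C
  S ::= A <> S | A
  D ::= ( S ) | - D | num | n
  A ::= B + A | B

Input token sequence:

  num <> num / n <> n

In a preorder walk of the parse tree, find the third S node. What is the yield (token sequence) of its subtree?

n

[S [A [B [C [D num]]]] <> [S [A [B [B [C [D num]]] / [C [D n]]]] <> [S [A [B [C [D n]]]]]]]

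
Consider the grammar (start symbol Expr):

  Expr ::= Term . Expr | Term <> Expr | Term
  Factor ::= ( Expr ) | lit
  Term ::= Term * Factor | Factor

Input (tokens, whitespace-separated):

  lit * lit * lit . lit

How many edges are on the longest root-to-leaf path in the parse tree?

[Expr [Term [Term [Term [Factor lit]] * [Factor lit]] * [Factor lit]] . [Expr [Term [Factor lit]]]]

5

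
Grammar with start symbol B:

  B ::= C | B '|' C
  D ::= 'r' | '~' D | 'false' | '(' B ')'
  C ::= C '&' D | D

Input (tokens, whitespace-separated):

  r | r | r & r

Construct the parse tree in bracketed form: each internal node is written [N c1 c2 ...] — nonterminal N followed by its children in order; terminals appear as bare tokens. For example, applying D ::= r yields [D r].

[B [B [B [C [D r]]] | [C [D r]]] | [C [C [D r]] & [D r]]]

B
B | C
B | C | C
C | C | C
D | C | C
r | C | C
r | D | C
r | r | C
r | r | C & D
r | r | D & D
r | r | r & D
r | r | r & r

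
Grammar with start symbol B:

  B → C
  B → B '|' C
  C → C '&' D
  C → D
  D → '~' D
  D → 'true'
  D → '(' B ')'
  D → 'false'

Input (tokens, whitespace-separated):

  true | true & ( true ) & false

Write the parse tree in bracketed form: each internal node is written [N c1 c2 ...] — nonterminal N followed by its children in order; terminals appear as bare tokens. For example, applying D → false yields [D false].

[B [B [C [D true]]] | [C [C [C [D true]] & [D ( [B [C [D true]]] )]] & [D false]]]

B
B | C
C | C
D | C
true | C
true | C & D
true | C & D & D
true | D & D & D
true | true & D & D
true | true & ( B ) & D
true | true & ( C ) & D
true | true & ( D ) & D
true | true & ( true ) & D
true | true & ( true ) & false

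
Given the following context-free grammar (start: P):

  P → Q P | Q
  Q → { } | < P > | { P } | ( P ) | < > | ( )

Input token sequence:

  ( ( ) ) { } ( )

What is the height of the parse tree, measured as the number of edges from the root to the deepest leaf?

4

[P [Q ( [P [Q ( )]] )] [P [Q { }] [P [Q ( )]]]]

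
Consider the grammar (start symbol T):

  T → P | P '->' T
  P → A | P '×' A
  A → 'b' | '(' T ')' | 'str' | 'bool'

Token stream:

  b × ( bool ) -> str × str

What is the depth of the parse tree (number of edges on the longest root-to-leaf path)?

[T [P [P [A b]] × [A ( [T [P [A bool]]] )]] -> [T [P [P [A str]] × [A str]]]]

6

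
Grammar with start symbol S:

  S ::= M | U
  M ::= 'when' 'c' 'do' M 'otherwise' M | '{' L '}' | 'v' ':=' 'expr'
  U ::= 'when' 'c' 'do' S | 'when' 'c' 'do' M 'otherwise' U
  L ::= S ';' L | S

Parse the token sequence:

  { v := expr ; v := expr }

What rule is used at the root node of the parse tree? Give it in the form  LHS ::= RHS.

[S [M { [L [S [M v := expr]] ; [L [S [M v := expr]]]] }]]

S ::= M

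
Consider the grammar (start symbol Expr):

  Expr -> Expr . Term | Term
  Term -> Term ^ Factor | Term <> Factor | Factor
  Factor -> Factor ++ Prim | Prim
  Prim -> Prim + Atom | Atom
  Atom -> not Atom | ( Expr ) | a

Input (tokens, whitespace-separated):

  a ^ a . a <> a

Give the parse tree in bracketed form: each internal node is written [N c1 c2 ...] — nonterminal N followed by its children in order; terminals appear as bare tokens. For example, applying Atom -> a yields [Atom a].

[Expr [Expr [Term [Term [Factor [Prim [Atom a]]]] ^ [Factor [Prim [Atom a]]]]] . [Term [Term [Factor [Prim [Atom a]]]] <> [Factor [Prim [Atom a]]]]]

Expr
Expr . Term
Term . Term
Term ^ Factor . Term
Factor ^ Factor . Term
Prim ^ Factor . Term
Atom ^ Factor . Term
a ^ Factor . Term
a ^ Prim . Term
a ^ Atom . Term
a ^ a . Term
a ^ a . Term <> Factor
a ^ a . Factor <> Factor
a ^ a . Prim <> Factor
a ^ a . Atom <> Factor
a ^ a . a <> Factor
a ^ a . a <> Prim
a ^ a . a <> Atom
a ^ a . a <> a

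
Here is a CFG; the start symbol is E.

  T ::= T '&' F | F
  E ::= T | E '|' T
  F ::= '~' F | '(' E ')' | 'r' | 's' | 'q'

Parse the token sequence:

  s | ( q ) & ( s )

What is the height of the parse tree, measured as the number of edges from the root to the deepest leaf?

7

[E [E [T [F s]]] | [T [T [F ( [E [T [F q]]] )]] & [F ( [E [T [F s]]] )]]]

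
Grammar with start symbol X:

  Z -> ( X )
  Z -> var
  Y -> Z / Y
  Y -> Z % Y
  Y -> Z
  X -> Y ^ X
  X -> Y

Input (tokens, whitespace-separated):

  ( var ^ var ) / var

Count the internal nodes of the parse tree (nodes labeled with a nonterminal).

[X [Y [Z ( [X [Y [Z var]] ^ [X [Y [Z var]]]] )] / [Y [Z var]]]]

11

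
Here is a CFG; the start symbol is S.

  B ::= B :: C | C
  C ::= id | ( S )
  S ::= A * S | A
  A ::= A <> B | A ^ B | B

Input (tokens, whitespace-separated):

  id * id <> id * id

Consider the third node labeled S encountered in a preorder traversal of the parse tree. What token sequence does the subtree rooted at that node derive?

id

[S [A [B [C id]]] * [S [A [A [B [C id]]] <> [B [C id]]] * [S [A [B [C id]]]]]]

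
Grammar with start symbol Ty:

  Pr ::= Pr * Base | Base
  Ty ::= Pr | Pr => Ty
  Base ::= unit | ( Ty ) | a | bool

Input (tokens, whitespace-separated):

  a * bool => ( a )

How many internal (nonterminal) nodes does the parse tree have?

11

[Ty [Pr [Pr [Base a]] * [Base bool]] => [Ty [Pr [Base ( [Ty [Pr [Base a]]] )]]]]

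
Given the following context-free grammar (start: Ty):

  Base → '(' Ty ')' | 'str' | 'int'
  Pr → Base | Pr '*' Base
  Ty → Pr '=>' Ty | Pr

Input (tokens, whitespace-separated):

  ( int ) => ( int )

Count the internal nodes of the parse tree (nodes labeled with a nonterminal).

[Ty [Pr [Base ( [Ty [Pr [Base int]]] )]] => [Ty [Pr [Base ( [Ty [Pr [Base int]]] )]]]]

12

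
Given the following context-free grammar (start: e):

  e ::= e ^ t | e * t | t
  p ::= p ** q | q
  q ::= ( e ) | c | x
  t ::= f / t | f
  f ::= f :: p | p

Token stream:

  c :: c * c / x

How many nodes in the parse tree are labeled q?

[e [e [t [f [f [p [q c]]] :: [p [q c]]]]] * [t [f [p [q c]]] / [t [f [p [q x]]]]]]

4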